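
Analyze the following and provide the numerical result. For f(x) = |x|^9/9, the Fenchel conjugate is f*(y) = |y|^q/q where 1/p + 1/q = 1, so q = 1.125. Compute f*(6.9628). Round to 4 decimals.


The conjugate exponent q satisfies 1/p + 1/q = 1.
p = 9, so q = 9/(9 - 1) = 1.125
|y|^q = 6.9628^1.125 = 8.8743
f*(6.9628) = 8.8743 / 1.125 = 7.8882


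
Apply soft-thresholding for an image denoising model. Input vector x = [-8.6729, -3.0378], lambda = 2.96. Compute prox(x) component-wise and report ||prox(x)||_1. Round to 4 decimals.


Soft-thresholding with lambda = 2.96:
prox(-8.6729) = sign(-8.6729)*max(|-8.6729| - 2.96, 0) = -5.7129
prox(-3.0378) = sign(-3.0378)*max(|-3.0378| - 2.96, 0) = -0.0778
prox(x) = [-5.7129, -0.0778]
||prox(x)||_1 = 5.7129 + 0.0778 = 5.7907


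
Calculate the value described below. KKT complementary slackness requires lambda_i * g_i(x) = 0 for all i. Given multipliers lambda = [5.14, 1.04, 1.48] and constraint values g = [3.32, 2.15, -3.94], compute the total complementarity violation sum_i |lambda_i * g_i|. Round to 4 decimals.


KKT complementary slackness check:
lambda_1 * g_1 = 5.14 * 3.32 = 17.0648
lambda_2 * g_2 = 1.04 * 2.15 = 2.236
lambda_3 * g_3 = 1.48 * -3.94 = -5.8312
Total violation = 17.0648 + 2.236 + 5.8312 = 25.132


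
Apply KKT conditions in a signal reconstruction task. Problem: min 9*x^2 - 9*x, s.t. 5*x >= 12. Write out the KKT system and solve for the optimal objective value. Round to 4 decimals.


Step 1: Try lambda = 0 (constraint inactive).
x_unc = 9/(2*9) = 0.5
Check: 5*0.5 = 2.5 < 12 -- violated!
Step 2: Constraint must be active: 5*x = 12
x* = 12/5 = 2.4
lambda = (2*9*2.4 - 9)/5 = 6.84
Step 3: Compute optimal value.
f(x*) = 9*2.4^2 - 9*2.4 = 30.24


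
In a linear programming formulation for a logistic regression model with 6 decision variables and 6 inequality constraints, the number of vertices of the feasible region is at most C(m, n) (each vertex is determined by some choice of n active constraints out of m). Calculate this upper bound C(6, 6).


Each vertex corresponds to some choice of n active constraints out of m, so the number of vertices is at most C(m, n) = m! / (n!(m-n)!).
m = 6, n = 6
Numerator: 6 * 5 * 4 * 3 * 2 * 1
Denominator: 6! = 720
C(6, 6) = 1


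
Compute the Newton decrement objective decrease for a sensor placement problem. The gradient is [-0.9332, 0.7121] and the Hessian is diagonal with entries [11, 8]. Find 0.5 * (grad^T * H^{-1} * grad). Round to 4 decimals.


Step 1: H is diagonal, so H^(-1) * g = [-0.0848, 0.089].
Step 2: g^T H^(-1) g = sum_i g_i^2 / H_ii
  = (-0.9332)^2/11 + (0.7121)^2/8
  = 0.0792 + 0.0634 = 0.1426
Step 3: Objective decrease = 0.5 * g^T H^(-1) g = 0.0713


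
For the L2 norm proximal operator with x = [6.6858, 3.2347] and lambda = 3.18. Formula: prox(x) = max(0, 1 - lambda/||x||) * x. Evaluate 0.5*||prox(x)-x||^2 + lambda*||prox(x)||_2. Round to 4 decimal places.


Step 1: Compute ||x||.
||x|| = 7.4272
Step 2: Compute scaling factor.
scale = max(0, 1 - 3.18/7.4272) = 0.5718
Step 3: prox(x) = [3.8232, 1.8497]
||prox(x)|| = 4.2472
Step 4: Proximal objective.
0.5*||prox-x||^2 = 5.0562
lambda*||prox|| = 13.5061
Total = 18.5623


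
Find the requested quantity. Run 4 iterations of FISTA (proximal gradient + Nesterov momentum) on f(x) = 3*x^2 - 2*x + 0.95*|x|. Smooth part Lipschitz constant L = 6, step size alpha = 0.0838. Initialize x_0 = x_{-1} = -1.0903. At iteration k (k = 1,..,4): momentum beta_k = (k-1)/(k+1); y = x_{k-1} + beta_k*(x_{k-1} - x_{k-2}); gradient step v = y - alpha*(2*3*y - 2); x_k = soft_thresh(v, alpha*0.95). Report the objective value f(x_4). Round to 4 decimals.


FISTA on f(x) = 3*x^2 - 2*x + 0.95*|x|
L = 6, alpha = 0.0838
Iteration 1: beta = 0.0, y = -1.0903 + 0.0*(-1.0903 + 1.0903) = -1.0903
  grad(y) = -8.5418, v = y - alpha*grad = -0.3745
  prox(v) = soft_thresh(-0.3745, 0.0796) = -0.2949
Iteration 2: beta = 0.3333, y = -0.2949 + 0.3333*(-0.2949 + 1.0903) = -0.0297
  grad(y) = -2.1785, v = y - alpha*grad = 0.1528
  prox(v) = soft_thresh(0.1528, 0.0796) = 0.0732
Iteration 3: beta = 0.5, y = 0.0732 + 0.5*(0.0732 + 0.2949) = 0.2572
  grad(y) = -0.4566, v = y - alpha*grad = 0.2955
  prox(v) = soft_thresh(0.2955, 0.0796) = 0.2159
Iteration 4: beta = 0.6, y = 0.2159 + 0.6*(0.2159 - 0.0732) = 0.3015
  grad(y) = -0.191, v = y - alpha*grad = 0.3175
  prox(v) = soft_thresh(0.3175, 0.0796) = 0.2379
f(x_4) = 3*0.2379^2 - 2*0.2379 + 0.95*|0.2379| = -0.08


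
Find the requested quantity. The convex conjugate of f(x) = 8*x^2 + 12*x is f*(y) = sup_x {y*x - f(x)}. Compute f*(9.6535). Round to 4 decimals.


f*(y) = sup_x {y*x - a*x^2 - b*x} = sup_x {(y-b)*x - a*x^2}
FOC: (y - b) - 2a*x = 0 => x* = (y - b)/(2a)
x* = (9.6535 - 12)/(2*8) = -0.1467
f*(9.6535) = (y-b)^2/(4a) = (9.6535 - 12)^2/(4*8)
= 5.5061/32 = 0.1721


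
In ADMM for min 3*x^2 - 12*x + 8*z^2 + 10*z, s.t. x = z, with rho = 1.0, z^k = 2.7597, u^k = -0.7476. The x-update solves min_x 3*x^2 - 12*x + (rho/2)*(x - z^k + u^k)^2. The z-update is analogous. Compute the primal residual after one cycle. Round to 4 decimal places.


ADMM iteration with rho = 1.0, z^k = 2.7597, u^k = -0.7476
Step 1: x-update.
Minimize 3*x^2 - 12*x + (1.0/2)*(x - 2.7597 - 0.7476)^2
FOC: (2*3 + 1.0)*x = 12 + 1.0*(2.7597 + 0.7476)
x^{k+1} = 2.2153
Step 2: z-update.
Minimize 8*z^2 + 10*z + (1.0/2)*(2.2153 - z - 0.7476)^2
FOC: (2*8 + 1.0)*z = -10 + 1.0*(2.2153 - 0.7476)
z^{k+1} = -0.5019
Step 3: u-update.
u^{k+1} = -0.7476 + 2.2153 + 0.5019 = 1.9696
Step 4: Primal residual = |2.2153 + 0.5019| = 2.7172


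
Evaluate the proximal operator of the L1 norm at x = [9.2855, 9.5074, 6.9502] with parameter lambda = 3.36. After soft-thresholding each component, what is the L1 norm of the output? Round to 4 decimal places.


Soft-thresholding with lambda = 3.36:
prox(9.2855) = sign(9.2855)*max(|9.2855| - 3.36, 0) = 5.9255
prox(9.5074) = sign(9.5074)*max(|9.5074| - 3.36, 0) = 6.1474
prox(6.9502) = sign(6.9502)*max(|6.9502| - 3.36, 0) = 3.5902
prox(x) = [5.9255, 6.1474, 3.5902]
||prox(x)||_1 = 5.9255 + 6.1474 + 3.5902 = 15.6631


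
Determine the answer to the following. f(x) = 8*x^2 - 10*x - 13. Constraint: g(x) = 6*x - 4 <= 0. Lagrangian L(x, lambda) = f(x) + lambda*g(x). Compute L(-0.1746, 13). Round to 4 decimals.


Step 1: Evaluate f(x).
f(-0.1746) = 8*(-0.1746)^2 - 10*(-0.1746) - 13 = -11.0101
Step 2: Evaluate g(x).
g(-0.1746) = 6*-0.1746 - 4 = -5.0476
Step 3: Compute Lagrangian.
L = -11.0101 + 13*-5.0476 = -76.6289


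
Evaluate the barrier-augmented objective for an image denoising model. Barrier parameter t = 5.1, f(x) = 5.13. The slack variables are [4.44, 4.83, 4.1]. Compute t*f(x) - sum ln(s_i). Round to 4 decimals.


Step 1: Compute log-barrier.
ln values: [1.4907, 1.5748, 1.411]
phi = -(1.4907 + 1.5748 + 1.411) = -4.4765
Step 2: Compute augmented objective.
t*f(x) = 5.1*5.13 = 26.163
Total = 26.163 - 4.4765 = 21.6865


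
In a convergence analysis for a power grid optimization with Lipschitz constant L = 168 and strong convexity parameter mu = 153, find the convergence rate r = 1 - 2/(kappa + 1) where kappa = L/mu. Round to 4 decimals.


Step 1: Compute the condition number.
kappa = L/mu = 168/153 = 1.098
Step 2: Compute the convergence rate.
r = 1 - 2/(kappa + 1) = 1 - 2*mu/(L + mu) = (L - mu)/(L + mu) = 15/321 = 0.0467


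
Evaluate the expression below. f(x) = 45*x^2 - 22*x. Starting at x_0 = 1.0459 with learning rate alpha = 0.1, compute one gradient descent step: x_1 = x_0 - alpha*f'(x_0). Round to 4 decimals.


We compute the gradient at x_0 and apply the update.
f'(x) = 90*x - 22
f'(1.0459) = 90*1.0459 - 22 = 72.131
x_1 = 1.0459 - 0.1*72.131 = -6.1672


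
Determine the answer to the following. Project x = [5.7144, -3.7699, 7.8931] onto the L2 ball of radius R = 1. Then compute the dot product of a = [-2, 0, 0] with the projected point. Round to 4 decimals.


Step 1: Compute ||x|| (intermediates to 6 decimals).
||x|| = sqrt(5.7144^2 + (-3.7699)^2 + 7.8931^2) = 10.448327
Step 2: Project.
Since ||x|| > R, scale = R/||x|| = 1/10.448327 = 0.095709, proj(x) = scale * x
proj(x) = [0.54692, -0.360813, 0.755441]
Step 3: Dot product.
a^T * proj(x) = -2*0.54692 + 0*(-0.360813) + 0*0.755441 = -1.0938


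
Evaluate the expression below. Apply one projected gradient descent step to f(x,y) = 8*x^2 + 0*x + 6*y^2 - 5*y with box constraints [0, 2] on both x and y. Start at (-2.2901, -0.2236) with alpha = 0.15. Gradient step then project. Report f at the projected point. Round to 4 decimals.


Step 1: Compute gradient at (-2.2901, -0.2236).
grad_x = 2*8*-2.2901 + 0 = -36.6416
grad_y = 2*6*-0.2236 - 5 = -7.6832
Step 2: Gradient step.
x_raw = -2.2901 - 0.15*-36.6416 = 3.2061
y_raw = -0.2236 - 0.15*-7.6832 = 0.9289
Step 3: Project onto [0, 2].
x_proj = clip(3.2061) = 2.0
y_proj = clip(0.9289) = 0.9289
Step 4: Evaluate f.
f(2.0, 0.9289) = 32.5325


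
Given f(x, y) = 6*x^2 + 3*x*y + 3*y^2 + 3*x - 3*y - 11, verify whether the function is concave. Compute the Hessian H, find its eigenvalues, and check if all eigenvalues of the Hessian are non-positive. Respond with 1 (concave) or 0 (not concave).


The Hessian of f(x,y) = 6*x^2 + 3*x*y + 3*y^2 + 3*x - 3*y - 11 is:
H = [[12, 3], [3, 6]]
Trace = 12 + 6 = 18
Determinant = 12*6 - (3)^2 = 63
Discriminant = (18)^2 - 4*63 = 72.0
Eigenvalues: lambda_1 = 4.7574, lambda_2 = 13.2426
The function is not concave.

0


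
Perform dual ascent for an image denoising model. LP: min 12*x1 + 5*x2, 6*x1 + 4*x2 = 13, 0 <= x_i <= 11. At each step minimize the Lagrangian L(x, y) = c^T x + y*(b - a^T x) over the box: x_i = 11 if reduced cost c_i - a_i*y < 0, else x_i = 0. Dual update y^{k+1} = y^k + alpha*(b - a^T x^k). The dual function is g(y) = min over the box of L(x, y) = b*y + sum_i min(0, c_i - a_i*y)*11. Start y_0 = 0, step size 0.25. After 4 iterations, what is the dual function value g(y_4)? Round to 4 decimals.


Dual ascent for LP: min 12*x1 + 5*x2, 6*x1 + 4*x2 = 13, 0 <= x_i <= 11
Step 1: y^k = 0.0, reduced costs: (12.0, 5.0)
  x^k = (0.0, 0.0), subgradient = b - a^T x = 13.0
  y^{k+1} = 0.0 + 0.25*13.0 = 3.25
Step 2: y^k = 3.25, reduced costs: (-7.5, -8.0)
  x^k = (11.0, 11.0), subgradient = b - a^T x = -97.0
  y^{k+1} = 3.25 + 0.25*-97.0 = -21.0
Step 3: y^k = -21.0, reduced costs: (138.0, 89.0)
  x^k = (0.0, 0.0), subgradient = b - a^T x = 13.0
  y^{k+1} = -21.0 + 0.25*13.0 = -17.75
Step 4: y^k = -17.75, reduced costs: (118.5, 76.0)
  x^k = (0.0, 0.0), subgradient = b - a^T x = 13.0
  y^{k+1} = -17.75 + 0.25*13.0 = -14.5
Dual objective at y_4 = -14.5: reduced costs (99.0, 63.0), box minimizer x = (0.0, 0.0)
g(y_4) = b*y + (c1 - a1*y)*x1 + (c2 - a2*y)*x2 = 13*(-14.5) + 99.0*0.0 + 63.0*0.0 = -188.5 + 0.0 + 0.0 = -188.5


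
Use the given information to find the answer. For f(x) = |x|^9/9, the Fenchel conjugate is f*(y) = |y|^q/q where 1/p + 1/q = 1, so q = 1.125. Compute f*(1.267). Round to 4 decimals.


The conjugate exponent q satisfies 1/p + 1/q = 1.
p = 9, so q = 9/(9 - 1) = 1.125
|y|^q = 1.267^1.125 = 1.305
f*(1.267) = 1.305 / 1.125 = 1.16


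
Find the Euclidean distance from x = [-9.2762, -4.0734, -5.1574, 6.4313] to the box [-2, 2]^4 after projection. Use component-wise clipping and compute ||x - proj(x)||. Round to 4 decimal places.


Project each component onto [-2, 2].
clip(-9.2762) = -2.0, clip(-4.0734) = -2.0, clip(-5.1574) = -2.0, clip(6.4313) = 2.0
Projection = [-2.0, -2.0, -2.0, 2.0]
Squared diffs: [52.9431, 4.299, 9.9692, 19.6364]
Distance = sqrt(86.8477) = 9.3192


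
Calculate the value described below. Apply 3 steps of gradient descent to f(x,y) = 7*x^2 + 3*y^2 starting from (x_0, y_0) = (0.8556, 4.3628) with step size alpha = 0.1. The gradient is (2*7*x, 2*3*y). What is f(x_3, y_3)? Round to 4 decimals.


Gradient descent on f(x,y) = 7*x^2 + 3*y^2.
Starting point: (0.8556, 4.3628), alpha = 0.1
Step 1: grad_x = 2*7*0.8556 = 11.9784, grad_y = 2*3*4.3628 = 26.1768
  x_1 = 0.8556 - 0.1*11.9784 = -0.3422
  y_1 = 4.3628 - 0.1*26.1768 = 1.7451
Step 2: grad_x = 2*7*-0.3422 = -4.7914, grad_y = 2*3*1.7451 = 10.4707
  x_2 = -0.3422 - 0.1*-4.7914 = 0.1369
  y_2 = 1.7451 - 0.1*10.4707 = 0.698
Step 3: grad_x = 2*7*0.1369 = 1.9165, grad_y = 2*3*0.698 = 4.1883
  x_3 = 0.1369 - 0.1*1.9165 = -0.0548
  y_3 = 0.698 - 0.1*4.1883 = 0.2792
f(-0.0548, 0.2792) = 7*(-0.0548)^2 + 3*0.2792^2 = 0.2549


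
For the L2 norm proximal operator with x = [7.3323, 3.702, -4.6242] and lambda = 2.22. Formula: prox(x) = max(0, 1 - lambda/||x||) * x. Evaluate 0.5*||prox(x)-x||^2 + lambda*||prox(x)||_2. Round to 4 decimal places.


Step 1: Compute ||x||.
||x|| = 9.4261
Step 2: Compute scaling factor.
scale = max(0, 1 - 2.22/9.4261) = 0.7645
Step 3: prox(x) = [5.6054, 2.8301, -3.5351]
||prox(x)|| = 7.2061
Step 4: Proximal objective.
0.5*||prox-x||^2 = 2.4642
lambda*||prox|| = 15.9975
Total = 18.4617


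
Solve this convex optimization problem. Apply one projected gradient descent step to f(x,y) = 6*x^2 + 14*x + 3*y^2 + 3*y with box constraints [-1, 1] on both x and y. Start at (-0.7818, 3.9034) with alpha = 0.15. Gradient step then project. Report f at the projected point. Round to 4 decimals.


Step 1: Compute gradient at (-0.7818, 3.9034).
grad_x = 2*6*-0.7818 + 14 = 4.6184
grad_y = 2*3*3.9034 + 3 = 26.4204
Step 2: Gradient step.
x_raw = -0.7818 - 0.15*4.6184 = -1.4746
y_raw = 3.9034 - 0.15*26.4204 = -0.0597
Step 3: Project onto [-1, 1].
x_proj = clip(-1.4746) = -1.0
y_proj = clip(-0.0597) = -0.0597
Step 4: Evaluate f.
f(-1.0, -0.0597) = -8.1683


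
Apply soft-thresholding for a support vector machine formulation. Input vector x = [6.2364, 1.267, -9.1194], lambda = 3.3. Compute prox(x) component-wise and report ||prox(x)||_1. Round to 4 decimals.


Soft-thresholding with lambda = 3.3:
prox(6.2364) = sign(6.2364)*max(|6.2364| - 3.3, 0) = 2.9364
prox(1.267) = sign(1.267)*max(|1.267| - 3.3, 0) = 0.0
prox(-9.1194) = sign(-9.1194)*max(|-9.1194| - 3.3, 0) = -5.8194
prox(x) = [2.9364, 0.0, -5.8194]
||prox(x)||_1 = 2.9364 + 0.0 + 5.8194 = 8.7558


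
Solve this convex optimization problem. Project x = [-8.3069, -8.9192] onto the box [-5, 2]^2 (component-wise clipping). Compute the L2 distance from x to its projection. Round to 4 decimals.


Project each component onto [-5, 2].
clip(-8.3069) = -5.0, clip(-8.9192) = -5.0
Projection = [-5.0, -5.0]
Squared diffs: [10.9356, 15.3601]
Distance = sqrt(26.2957) = 5.1279


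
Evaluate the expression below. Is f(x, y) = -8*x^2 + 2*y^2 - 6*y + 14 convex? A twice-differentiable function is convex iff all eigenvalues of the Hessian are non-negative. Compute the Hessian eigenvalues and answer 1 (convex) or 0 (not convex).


The Hessian of f(x,y) = -8*x^2 + 2*y^2 - 6*y + 14 is:
H = [[-16, 0], [0, 4]]
Trace = -16 + 4 = -12
Determinant = -16*4 - (0)^2 = -64
Discriminant = (-12)^2 - 4*-64 = 400.0
Eigenvalues: lambda_1 = -16.0, lambda_2 = 4.0
The function is not convex.

0


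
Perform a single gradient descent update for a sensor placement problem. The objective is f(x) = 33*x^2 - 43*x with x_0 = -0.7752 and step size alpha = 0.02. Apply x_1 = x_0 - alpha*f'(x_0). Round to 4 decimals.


We compute the gradient at x_0 and apply the update.
f'(x) = 66*x - 43
f'(-0.7752) = 66*-0.7752 - 43 = -94.1632
x_1 = -0.7752 - 0.02*-94.1632 = 1.1081


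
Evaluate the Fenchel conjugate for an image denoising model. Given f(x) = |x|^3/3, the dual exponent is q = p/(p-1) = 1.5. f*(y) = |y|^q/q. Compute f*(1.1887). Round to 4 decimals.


The conjugate exponent q satisfies 1/p + 1/q = 1.
p = 3, so q = 3/(3 - 1) = 1.5
|y|^q = 1.1887^1.5 = 1.296
f*(1.1887) = 1.296 / 1.5 = 0.864


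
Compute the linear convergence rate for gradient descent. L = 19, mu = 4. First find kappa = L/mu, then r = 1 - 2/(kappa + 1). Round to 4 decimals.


Step 1: Compute the condition number.
kappa = L/mu = 19/4 = 4.75
Step 2: Compute the convergence rate.
r = 1 - 2/(kappa + 1) = 1 - 2*mu/(L + mu) = (L - mu)/(L + mu) = 15/23 = 0.6522


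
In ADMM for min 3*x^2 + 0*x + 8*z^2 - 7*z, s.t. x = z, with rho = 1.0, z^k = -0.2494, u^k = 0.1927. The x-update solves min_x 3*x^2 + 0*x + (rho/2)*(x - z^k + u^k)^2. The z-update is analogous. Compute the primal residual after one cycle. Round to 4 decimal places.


ADMM iteration with rho = 1.0, z^k = -0.2494, u^k = 0.1927
Step 1: x-update.
Minimize 3*x^2 + 0*x + (1.0/2)*(x + 0.2494 + 0.1927)^2
FOC: (2*3 + 1.0)*x = 0 + 1.0*(-0.2494 - 0.1927)
x^{k+1} = -0.0632
Step 2: z-update.
Minimize 8*z^2 - 7*z + (1.0/2)*(-0.0632 - z + 0.1927)^2
FOC: (2*8 + 1.0)*z = 7 + 1.0*(-0.0632 + 0.1927)
z^{k+1} = 0.4194
Step 3: u-update.
u^{k+1} = 0.1927 - 0.0632 - 0.4194 = -0.2898
Step 4: Primal residual = |-0.0632 - 0.4194| = 0.4825


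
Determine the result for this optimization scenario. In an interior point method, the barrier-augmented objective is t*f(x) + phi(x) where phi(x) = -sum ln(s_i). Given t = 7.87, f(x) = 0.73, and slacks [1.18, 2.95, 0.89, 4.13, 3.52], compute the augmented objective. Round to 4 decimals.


Step 1: Compute log-barrier.
ln values: [0.1655, 1.0818, -0.1165, 1.4183, 1.2585]
phi = -(0.1655 + 1.0818 - 0.1165 + 1.4183 + 1.2585) = -3.8075
Step 2: Compute augmented objective.
t*f(x) = 7.87*0.73 = 5.7451
Total = 5.7451 - 3.8075 = 1.9376


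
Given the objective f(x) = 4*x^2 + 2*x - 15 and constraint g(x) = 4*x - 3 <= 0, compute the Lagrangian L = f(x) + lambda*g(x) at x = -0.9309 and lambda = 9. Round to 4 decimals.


Step 1: Evaluate f(x).
f(-0.9309) = 4*(-0.9309)^2 + 2*(-0.9309) - 15 = -13.3955
Step 2: Evaluate g(x).
g(-0.9309) = 4*-0.9309 - 3 = -6.7236
Step 3: Compute Lagrangian.
L = -13.3955 + 9*-6.7236 = -73.9079


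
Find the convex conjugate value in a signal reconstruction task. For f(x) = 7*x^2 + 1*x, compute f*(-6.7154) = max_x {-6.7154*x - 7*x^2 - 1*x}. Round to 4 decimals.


f*(y) = sup_x {y*x - a*x^2 - b*x} = sup_x {(y-b)*x - a*x^2}
FOC: (y - b) - 2a*x = 0 => x* = (y - b)/(2a)
x* = (-6.7154 - 1)/(2*7) = -0.5511
f*(-6.7154) = (y-b)^2/(4a) = (-6.7154 - 1)^2/(4*7)
= 59.5274/28 = 2.126


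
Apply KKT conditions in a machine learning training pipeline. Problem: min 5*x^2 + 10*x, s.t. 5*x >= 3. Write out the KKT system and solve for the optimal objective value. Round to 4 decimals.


Step 1: Try lambda = 0 (constraint inactive).
x_unc = -10/(2*5) = -1.0
Check: 5*-1.0 = -5.0 < 3 -- violated!
Step 2: Constraint must be active: 5*x = 3
x* = 3/5 = 0.6
lambda = (2*5*0.6 + 10)/5 = 3.2
Step 3: Compute optimal value.
f(x*) = 5*0.6^2 + 10*0.6 = 7.8


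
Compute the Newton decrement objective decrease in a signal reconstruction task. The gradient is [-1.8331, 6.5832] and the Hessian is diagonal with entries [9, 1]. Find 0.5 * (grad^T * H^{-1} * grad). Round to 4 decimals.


Step 1: H is diagonal, so H^(-1) * g = [-0.2037, 6.5832].
Step 2: g^T H^(-1) g = sum_i g_i^2 / H_ii
  = (-1.8331)^2/9 + (6.5832)^2/1
  = 0.3734 + 43.3385 = 43.7119
Step 3: Objective decrease = 0.5 * g^T H^(-1) g = 21.8559


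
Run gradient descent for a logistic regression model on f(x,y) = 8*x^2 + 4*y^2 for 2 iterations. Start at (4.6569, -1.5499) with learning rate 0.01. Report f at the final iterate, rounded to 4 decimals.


Gradient descent on f(x,y) = 8*x^2 + 4*y^2.
Starting point: (4.6569, -1.5499), alpha = 0.01
Step 1: grad_x = 2*8*4.6569 = 74.5104, grad_y = 2*4*-1.5499 = -12.3992
  x_1 = 4.6569 - 0.01*74.5104 = 3.9118
  y_1 = -1.5499 - 0.01*-12.3992 = -1.4259
Step 2: grad_x = 2*8*3.9118 = 62.5887, grad_y = 2*4*-1.4259 = -11.4073
  x_2 = 3.9118 - 0.01*62.5887 = 3.2859
  y_2 = -1.4259 - 0.01*-11.4073 = -1.3118
f(3.2859, -1.3118) = 8*3.2859^2 + 4*(-1.3118)^2 = 93.2612


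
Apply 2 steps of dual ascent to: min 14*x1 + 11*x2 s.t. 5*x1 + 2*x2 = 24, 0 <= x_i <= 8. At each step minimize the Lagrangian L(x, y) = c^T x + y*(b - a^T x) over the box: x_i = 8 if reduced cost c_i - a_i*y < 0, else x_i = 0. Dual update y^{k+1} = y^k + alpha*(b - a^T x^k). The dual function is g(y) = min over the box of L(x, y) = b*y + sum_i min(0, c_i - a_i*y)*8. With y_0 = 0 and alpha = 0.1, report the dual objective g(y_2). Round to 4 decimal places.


Dual ascent for LP: min 14*x1 + 11*x2, 5*x1 + 2*x2 = 24, 0 <= x_i <= 8
Step 1: y^k = 0.0, reduced costs: (14.0, 11.0)
  x^k = (0.0, 0.0), subgradient = b - a^T x = 24.0
  y^{k+1} = 0.0 + 0.1*24.0 = 2.4
Step 2: y^k = 2.4, reduced costs: (2.0, 6.2)
  x^k = (0.0, 0.0), subgradient = b - a^T x = 24.0
  y^{k+1} = 2.4 + 0.1*24.0 = 4.8
Dual objective at y_2 = 4.8: reduced costs (-10.0, 1.4), box minimizer x = (8.0, 0.0)
g(y_2) = b*y + (c1 - a1*y)*x1 + (c2 - a2*y)*x2 = 24*4.8 + (-10.0)*8.0 + 1.4*0.0 = 115.2 - 80.0 + 0.0 = 35.2


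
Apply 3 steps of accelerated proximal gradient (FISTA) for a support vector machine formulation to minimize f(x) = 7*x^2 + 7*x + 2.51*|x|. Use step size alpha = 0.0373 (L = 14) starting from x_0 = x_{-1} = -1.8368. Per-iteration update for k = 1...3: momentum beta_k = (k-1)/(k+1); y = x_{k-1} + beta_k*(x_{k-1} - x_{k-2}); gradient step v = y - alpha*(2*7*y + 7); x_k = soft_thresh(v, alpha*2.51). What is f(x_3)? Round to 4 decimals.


FISTA on f(x) = 7*x^2 + 7*x + 2.51*|x|
L = 14, alpha = 0.0373
Iteration 1: beta = 0.0, y = -1.8368 + 0.0*(-1.8368 + 1.8368) = -1.8368
  grad(y) = -18.7152, v = y - alpha*grad = -1.1387
  prox(v) = soft_thresh(-1.1387, 0.0936) = -1.0451
Iteration 2: beta = 0.3333, y = -1.0451 + 0.3333*(-1.0451 + 1.8368) = -0.7812
  grad(y) = -3.9368, v = y - alpha*grad = -0.6344
  prox(v) = soft_thresh(-0.6344, 0.0936) = -0.5407
Iteration 3: beta = 0.5, y = -0.5407 + 0.5*(-0.5407 + 1.0451) = -0.2886
  grad(y) = 2.9603, v = y - alpha*grad = -0.399
  prox(v) = soft_thresh(-0.399, 0.0936) = -0.3053
f(x_3) = 7*(-0.3053)^2 + 7*(-0.3053) + 2.51*|-0.3053| = -0.7184


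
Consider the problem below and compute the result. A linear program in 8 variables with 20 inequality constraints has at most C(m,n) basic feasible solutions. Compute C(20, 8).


Each vertex corresponds to some choice of n active constraints out of m, so the number of vertices is at most C(m, n) = m! / (n!(m-n)!).
m = 20, n = 8
Numerator: 20 * 19 * 18 * 17 * 16 * 15 * 14 * 13
Denominator: 8! = 40320
C(20, 8) = 125970


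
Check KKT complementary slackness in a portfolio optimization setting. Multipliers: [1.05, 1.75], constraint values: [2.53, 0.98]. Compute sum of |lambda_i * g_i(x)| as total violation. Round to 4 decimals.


KKT complementary slackness check:
lambda_1 * g_1 = 1.05 * 2.53 = 2.6565
lambda_2 * g_2 = 1.75 * 0.98 = 1.715
Total violation = 2.6565 + 1.715 = 4.3715


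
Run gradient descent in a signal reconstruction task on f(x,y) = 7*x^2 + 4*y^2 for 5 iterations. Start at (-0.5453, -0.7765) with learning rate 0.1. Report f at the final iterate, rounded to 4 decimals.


Gradient descent on f(x,y) = 7*x^2 + 4*y^2.
Starting point: (-0.5453, -0.7765), alpha = 0.1
Step 1: grad_x = 2*7*-0.5453 = -7.6342, grad_y = 2*4*-0.7765 = -6.212
  x_1 = -0.5453 - 0.1*-7.6342 = 0.2181
  y_1 = -0.7765 - 0.1*-6.212 = -0.1553
Step 2: grad_x = 2*7*0.2181 = 3.0537, grad_y = 2*4*-0.1553 = -1.2424
  x_2 = 0.2181 - 0.1*3.0537 = -0.0872
  y_2 = -0.1553 - 0.1*-1.2424 = -0.0311
Step 3: grad_x = 2*7*-0.0872 = -1.2215, grad_y = 2*4*-0.0311 = -0.2485
  x_3 = -0.0872 - 0.1*-1.2215 = 0.0349
  y_3 = -0.0311 - 0.1*-0.2485 = -0.0062
Step 4: grad_x = 2*7*0.0349 = 0.4886, grad_y = 2*4*-0.0062 = -0.0497
  x_4 = 0.0349 - 0.1*0.4886 = -0.014
  y_4 = -0.0062 - 0.1*-0.0497 = -0.0012
Step 5: grad_x = 2*7*-0.014 = -0.1954, grad_y = 2*4*-0.0012 = -0.0099
  x_5 = -0.014 - 0.1*-0.1954 = 0.0056
  y_5 = -0.0012 - 0.1*-0.0099 = -0.0002
f(0.0056, -0.0002) = 7*0.0056^2 + 4*(-0.0002)^2 = 0.0002


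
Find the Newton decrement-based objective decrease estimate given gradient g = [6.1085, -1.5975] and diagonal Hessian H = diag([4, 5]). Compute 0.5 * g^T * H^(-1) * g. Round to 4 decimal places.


Step 1: H is diagonal, so H^(-1) * g = [1.5271, -0.3195].
Step 2: g^T H^(-1) g = sum_i g_i^2 / H_ii
  = (6.1085)^2/4 + (-1.5975)^2/5
  = 9.3284 + 0.5104 = 9.8388
Step 3: Objective decrease = 0.5 * g^T H^(-1) g = 4.9194


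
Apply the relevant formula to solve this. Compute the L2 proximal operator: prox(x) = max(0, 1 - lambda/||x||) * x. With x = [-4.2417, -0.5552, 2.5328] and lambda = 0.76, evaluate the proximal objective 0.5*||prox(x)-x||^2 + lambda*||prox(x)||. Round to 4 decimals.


Step 1: Compute ||x||.
||x|| = 4.9715
Step 2: Compute scaling factor.
scale = max(0, 1 - 0.76/4.9715) = 0.8471
Step 3: prox(x) = [-3.5933, -0.4703, 2.1456]
||prox(x)|| = 4.2115
Step 4: Proximal objective.
0.5*||prox-x||^2 = 0.2888
lambda*||prox|| = 3.2007
Total = 3.4895


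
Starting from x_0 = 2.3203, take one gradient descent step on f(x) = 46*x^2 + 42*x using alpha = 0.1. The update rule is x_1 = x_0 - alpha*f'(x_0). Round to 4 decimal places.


We compute the gradient at x_0 and apply the update.
f'(x) = 92*x + 42
f'(2.3203) = 92*2.3203 + 42 = 255.4676
x_1 = 2.3203 - 0.1*255.4676 = -23.2265


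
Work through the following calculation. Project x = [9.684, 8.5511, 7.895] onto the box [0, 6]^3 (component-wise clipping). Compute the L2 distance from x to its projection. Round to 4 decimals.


Project each component onto [0, 6].
clip(9.684) = 6.0, clip(8.5511) = 6.0, clip(7.895) = 6.0
Projection = [6.0, 6.0, 6.0]
Squared diffs: [13.5719, 6.5081, 3.591]
Distance = sqrt(23.671) = 4.8653


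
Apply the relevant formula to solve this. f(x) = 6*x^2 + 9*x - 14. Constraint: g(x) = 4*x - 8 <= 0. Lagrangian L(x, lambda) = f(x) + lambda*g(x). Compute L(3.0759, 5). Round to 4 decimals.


Step 1: Evaluate f(x).
f(3.0759) = 6*3.0759^2 + 9*3.0759 - 14 = 70.4501
Step 2: Evaluate g(x).
g(3.0759) = 4*3.0759 - 8 = 4.3036
Step 3: Compute Lagrangian.
L = 70.4501 + 5*4.3036 = 91.9681


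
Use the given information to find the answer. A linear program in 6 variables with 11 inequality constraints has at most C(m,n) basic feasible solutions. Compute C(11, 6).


Each vertex corresponds to some choice of n active constraints out of m, so the number of vertices is at most C(m, n) = m! / (n!(m-n)!).
m = 11, n = 6
Numerator: 11 * 10 * 9 * 8 * 7 * 6
Denominator: 6! = 720
C(11, 6) = 462


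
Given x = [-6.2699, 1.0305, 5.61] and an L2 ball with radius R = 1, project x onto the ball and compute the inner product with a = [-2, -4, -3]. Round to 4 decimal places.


Step 1: Compute ||x|| (intermediates to 6 decimals).
||x|| = sqrt((-6.2699)^2 + 1.0305^2 + 5.61^2) = 8.476183
Step 2: Project.
Since ||x|| > R, scale = R/||x|| = 1/8.476183 = 0.117978, proj(x) = scale * x
proj(x) = [-0.73971, 0.121576, 0.661857]
Step 3: Dot product.
a^T * proj(x) = -2*(-0.73971) - 4*0.121576 - 3*0.661857 = -0.9925


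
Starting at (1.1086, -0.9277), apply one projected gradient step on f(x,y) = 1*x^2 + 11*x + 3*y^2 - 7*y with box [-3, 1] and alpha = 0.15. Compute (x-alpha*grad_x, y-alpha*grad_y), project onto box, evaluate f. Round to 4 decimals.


Step 1: Compute gradient at (1.1086, -0.9277).
grad_x = 2*1*1.1086 + 11 = 13.2172
grad_y = 2*3*-0.9277 - 7 = -12.5662
Step 2: Gradient step.
x_raw = 1.1086 - 0.15*13.2172 = -0.874
y_raw = -0.9277 - 0.15*-12.5662 = 0.9572
Step 3: Project onto [-3, 1].
x_proj = clip(-0.874) = -0.874
y_proj = clip(0.9572) = 0.9572
Step 4: Evaluate f.
f(-0.874, 0.9572) = -12.8017


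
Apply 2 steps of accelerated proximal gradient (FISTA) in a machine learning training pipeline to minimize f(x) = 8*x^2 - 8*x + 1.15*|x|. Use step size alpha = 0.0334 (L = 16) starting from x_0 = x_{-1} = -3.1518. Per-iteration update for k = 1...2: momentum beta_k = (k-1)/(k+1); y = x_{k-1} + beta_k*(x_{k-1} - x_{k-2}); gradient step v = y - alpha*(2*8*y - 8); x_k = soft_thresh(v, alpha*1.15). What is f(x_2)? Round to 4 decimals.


FISTA on f(x) = 8*x^2 - 8*x + 1.15*|x|
L = 16, alpha = 0.0334
Iteration 1: beta = 0.0, y = -3.1518 + 0.0*(-3.1518 + 3.1518) = -3.1518
  grad(y) = -58.4288, v = y - alpha*grad = -1.2003
  prox(v) = soft_thresh(-1.2003, 0.0384) = -1.1619
Iteration 2: beta = 0.3333, y = -1.1619 + 0.3333*(-1.1619 + 3.1518) = -0.4986
  grad(y) = -15.9769, v = y - alpha*grad = 0.0351
  prox(v) = soft_thresh(0.0351, 0.0384) = 0.0
f(x_2) = 8*0.0^2 - 8*0.0 + 1.15*|0.0| = 0.0


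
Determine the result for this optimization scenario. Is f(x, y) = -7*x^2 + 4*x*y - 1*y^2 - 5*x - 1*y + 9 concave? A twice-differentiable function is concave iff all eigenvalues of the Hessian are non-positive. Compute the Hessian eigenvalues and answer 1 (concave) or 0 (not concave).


The Hessian of f(x,y) = -7*x^2 + 4*x*y - 1*y^2 - 5*x - 1*y + 9 is:
H = [[-14, 4], [4, -2]]
Trace = -14 - 2 = -16
Determinant = -14*-2 - (4)^2 = 12
Discriminant = (-16)^2 - 4*12 = 208.0
Eigenvalues: lambda_1 = -15.2111, lambda_2 = -0.7889
The function is concave.

1


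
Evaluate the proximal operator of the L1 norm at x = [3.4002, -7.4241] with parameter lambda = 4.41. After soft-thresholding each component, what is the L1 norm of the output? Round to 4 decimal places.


Soft-thresholding with lambda = 4.41:
prox(3.4002) = sign(3.4002)*max(|3.4002| - 4.41, 0) = 0.0
prox(-7.4241) = sign(-7.4241)*max(|-7.4241| - 4.41, 0) = -3.0141
prox(x) = [0.0, -3.0141]
||prox(x)||_1 = 0.0 + 3.0141 = 3.0141


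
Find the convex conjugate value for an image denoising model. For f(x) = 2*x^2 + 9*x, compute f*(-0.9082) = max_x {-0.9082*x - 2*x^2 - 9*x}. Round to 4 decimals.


f*(y) = sup_x {y*x - a*x^2 - b*x} = sup_x {(y-b)*x - a*x^2}
FOC: (y - b) - 2a*x = 0 => x* = (y - b)/(2a)
x* = (-0.9082 - 9)/(2*2) = -2.4771
f*(-0.9082) = (y-b)^2/(4a) = (-0.9082 - 9)^2/(4*2)
= 98.1724/8 = 12.2716


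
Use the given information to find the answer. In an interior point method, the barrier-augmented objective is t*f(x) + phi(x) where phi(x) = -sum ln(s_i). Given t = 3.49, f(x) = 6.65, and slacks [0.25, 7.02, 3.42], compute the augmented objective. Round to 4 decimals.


Step 1: Compute log-barrier.
ln values: [-1.3863, 1.9488, 1.2296]
phi = -(-1.3863 + 1.9488 + 1.2296) = -1.7921
Step 2: Compute augmented objective.
t*f(x) = 3.49*6.65 = 23.2085
Total = 23.2085 - 1.7921 = 21.4164


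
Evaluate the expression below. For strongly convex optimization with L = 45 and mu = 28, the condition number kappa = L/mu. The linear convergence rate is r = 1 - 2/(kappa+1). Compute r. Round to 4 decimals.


Step 1: Compute the condition number.
kappa = L/mu = 45/28 = 1.6071
Step 2: Compute the convergence rate.
r = 1 - 2/(kappa + 1) = 1 - 2*mu/(L + mu) = (L - mu)/(L + mu) = 17/73 = 0.2329


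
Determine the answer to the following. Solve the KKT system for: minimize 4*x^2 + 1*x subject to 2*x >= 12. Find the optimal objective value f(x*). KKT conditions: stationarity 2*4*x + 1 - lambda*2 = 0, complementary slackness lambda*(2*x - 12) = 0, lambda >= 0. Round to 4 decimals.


Step 1: Try lambda = 0 (constraint inactive).
x_unc = -1/(2*4) = -0.125
Check: 2*-0.125 = -0.25 < 12 -- violated!
Step 2: Constraint must be active: 2*x = 12
x* = 12/2 = 6.0
lambda = (2*4*6.0 + 1)/2 = 24.5
Step 3: Compute optimal value.
f(x*) = 4*6.0^2 + 1*6.0 = 150.0


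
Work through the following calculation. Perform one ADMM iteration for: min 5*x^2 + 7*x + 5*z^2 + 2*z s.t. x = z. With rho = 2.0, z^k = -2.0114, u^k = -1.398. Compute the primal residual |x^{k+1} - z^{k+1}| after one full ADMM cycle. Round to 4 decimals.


ADMM iteration with rho = 2.0, z^k = -2.0114, u^k = -1.398
Step 1: x-update.
Minimize 5*x^2 + 7*x + (2.0/2)*(x + 2.0114 - 1.398)^2
FOC: (2*5 + 2.0)*x = -7 + 2.0*(-2.0114 + 1.398)
x^{k+1} = -0.6856
Step 2: z-update.
Minimize 5*z^2 + 2*z + (2.0/2)*(-0.6856 - z - 1.398)^2
FOC: (2*5 + 2.0)*z = -2 + 2.0*(-0.6856 - 1.398)
z^{k+1} = -0.5139
Step 3: u-update.
u^{k+1} = -1.398 - 0.6856 + 0.5139 = -1.5696
Step 4: Primal residual = |-0.6856 + 0.5139| = 0.1716


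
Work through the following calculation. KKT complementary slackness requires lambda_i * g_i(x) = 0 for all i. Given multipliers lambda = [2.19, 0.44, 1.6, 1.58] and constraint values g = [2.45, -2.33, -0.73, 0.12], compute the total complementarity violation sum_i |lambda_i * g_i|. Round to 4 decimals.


KKT complementary slackness check:
lambda_1 * g_1 = 2.19 * 2.45 = 5.3655
lambda_2 * g_2 = 0.44 * -2.33 = -1.0252
lambda_3 * g_3 = 1.6 * -0.73 = -1.168
lambda_4 * g_4 = 1.58 * 0.12 = 0.1896
Total violation = 5.3655 + 1.0252 + 1.168 + 0.1896 = 7.7483


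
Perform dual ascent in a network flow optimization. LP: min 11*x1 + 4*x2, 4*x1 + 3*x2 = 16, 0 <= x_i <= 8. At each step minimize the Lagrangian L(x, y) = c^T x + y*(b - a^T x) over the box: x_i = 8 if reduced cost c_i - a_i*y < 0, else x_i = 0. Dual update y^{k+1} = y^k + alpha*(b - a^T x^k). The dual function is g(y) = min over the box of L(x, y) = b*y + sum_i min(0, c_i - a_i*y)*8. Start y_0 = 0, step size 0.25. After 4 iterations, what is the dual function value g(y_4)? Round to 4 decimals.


Dual ascent for LP: min 11*x1 + 4*x2, 4*x1 + 3*x2 = 16, 0 <= x_i <= 8
Step 1: y^k = 0.0, reduced costs: (11.0, 4.0)
  x^k = (0.0, 0.0), subgradient = b - a^T x = 16.0
  y^{k+1} = 0.0 + 0.25*16.0 = 4.0
Step 2: y^k = 4.0, reduced costs: (-5.0, -8.0)
  x^k = (8.0, 8.0), subgradient = b - a^T x = -40.0
  y^{k+1} = 4.0 + 0.25*-40.0 = -6.0
Step 3: y^k = -6.0, reduced costs: (35.0, 22.0)
  x^k = (0.0, 0.0), subgradient = b - a^T x = 16.0
  y^{k+1} = -6.0 + 0.25*16.0 = -2.0
Step 4: y^k = -2.0, reduced costs: (19.0, 10.0)
  x^k = (0.0, 0.0), subgradient = b - a^T x = 16.0
  y^{k+1} = -2.0 + 0.25*16.0 = 2.0
Dual objective at y_4 = 2.0: reduced costs (3.0, -2.0), box minimizer x = (0.0, 8.0)
g(y_4) = b*y + (c1 - a1*y)*x1 + (c2 - a2*y)*x2 = 16*2.0 + 3.0*0.0 + (-2.0)*8.0 = 32.0 + 0.0 - 16.0 = 16.0


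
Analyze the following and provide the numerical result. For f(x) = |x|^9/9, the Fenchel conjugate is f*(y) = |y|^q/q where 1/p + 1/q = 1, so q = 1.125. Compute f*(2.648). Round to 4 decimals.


The conjugate exponent q satisfies 1/p + 1/q = 1.
p = 9, so q = 9/(9 - 1) = 1.125
|y|^q = 2.648^1.125 = 2.9908
f*(2.648) = 2.9908 / 1.125 = 2.6585


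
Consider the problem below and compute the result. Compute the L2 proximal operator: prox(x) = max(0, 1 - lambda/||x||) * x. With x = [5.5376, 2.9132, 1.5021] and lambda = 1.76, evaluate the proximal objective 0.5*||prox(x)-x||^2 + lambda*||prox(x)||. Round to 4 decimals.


Step 1: Compute ||x||.
||x|| = 6.4349
Step 2: Compute scaling factor.
scale = max(0, 1 - 1.76/6.4349) = 0.7265
Step 3: prox(x) = [4.023, 2.1164, 1.0913]
||prox(x)|| = 4.6749
Step 4: Proximal objective.
0.5*||prox-x||^2 = 1.5488
lambda*||prox|| = 8.2278
Total = 9.7766


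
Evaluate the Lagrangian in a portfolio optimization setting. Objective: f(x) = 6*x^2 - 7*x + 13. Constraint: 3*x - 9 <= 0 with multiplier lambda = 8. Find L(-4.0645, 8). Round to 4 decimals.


Step 1: Evaluate f(x).
f(-4.0645) = 6*(-4.0645)^2 - 7*(-4.0645) + 13 = 140.5725
Step 2: Evaluate g(x).
g(-4.0645) = 3*-4.0645 - 9 = -21.1935
Step 3: Compute Lagrangian.
L = 140.5725 + 8*-21.1935 = -28.9755


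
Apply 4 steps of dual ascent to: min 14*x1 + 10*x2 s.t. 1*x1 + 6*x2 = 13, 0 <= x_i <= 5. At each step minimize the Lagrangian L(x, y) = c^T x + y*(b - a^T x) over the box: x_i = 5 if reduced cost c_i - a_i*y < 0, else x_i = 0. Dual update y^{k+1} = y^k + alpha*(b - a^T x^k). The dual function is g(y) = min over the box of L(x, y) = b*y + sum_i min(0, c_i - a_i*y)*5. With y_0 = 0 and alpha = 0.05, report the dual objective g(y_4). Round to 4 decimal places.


Dual ascent for LP: min 14*x1 + 10*x2, 1*x1 + 6*x2 = 13, 0 <= x_i <= 5
Step 1: y^k = 0.0, reduced costs: (14.0, 10.0)
  x^k = (0.0, 0.0), subgradient = b - a^T x = 13.0
  y^{k+1} = 0.0 + 0.05*13.0 = 0.65
Step 2: y^k = 0.65, reduced costs: (13.35, 6.1)
  x^k = (0.0, 0.0), subgradient = b - a^T x = 13.0
  y^{k+1} = 0.65 + 0.05*13.0 = 1.3
Step 3: y^k = 1.3, reduced costs: (12.7, 2.2)
  x^k = (0.0, 0.0), subgradient = b - a^T x = 13.0
  y^{k+1} = 1.3 + 0.05*13.0 = 1.95
Step 4: y^k = 1.95, reduced costs: (12.05, -1.7)
  x^k = (0.0, 5.0), subgradient = b - a^T x = -17.0
  y^{k+1} = 1.95 + 0.05*-17.0 = 1.1
Dual objective at y_4 = 1.1: reduced costs (12.9, 3.4), box minimizer x = (0.0, 0.0)
g(y_4) = b*y + (c1 - a1*y)*x1 + (c2 - a2*y)*x2 = 13*1.1 + 12.9*0.0 + 3.4*0.0 = 14.3 + 0.0 + 0.0 = 14.3


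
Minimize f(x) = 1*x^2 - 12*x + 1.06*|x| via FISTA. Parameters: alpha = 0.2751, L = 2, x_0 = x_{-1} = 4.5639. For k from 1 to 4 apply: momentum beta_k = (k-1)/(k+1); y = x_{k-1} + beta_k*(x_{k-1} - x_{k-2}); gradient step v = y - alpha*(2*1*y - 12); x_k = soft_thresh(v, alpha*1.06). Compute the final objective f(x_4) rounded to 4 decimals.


FISTA on f(x) = 1*x^2 - 12*x + 1.06*|x|
L = 2, alpha = 0.2751
Iteration 1: beta = 0.0, y = 4.5639 + 0.0*(4.5639 - 4.5639) = 4.5639
  grad(y) = -2.8722, v = y - alpha*grad = 5.354
  prox(v) = soft_thresh(5.354, 0.2916) = 5.0624
Iteration 2: beta = 0.3333, y = 5.0624 + 0.3333*(5.0624 - 4.5639) = 5.2286
  grad(y) = -1.5428, v = y - alpha*grad = 5.653
  prox(v) = soft_thresh(5.653, 0.2916) = 5.3614
Iteration 3: beta = 0.5, y = 5.3614 + 0.5*(5.3614 - 5.0624) = 5.5109
  grad(y) = -0.9782, v = y - alpha*grad = 5.78
  prox(v) = soft_thresh(5.78, 0.2916) = 5.4884
Iteration 4: beta = 0.6, y = 5.4884 + 0.6*(5.4884 - 5.3614) = 5.5646
  grad(y) = -0.8708, v = y - alpha*grad = 5.8042
  prox(v) = soft_thresh(5.8042, 0.2916) = 5.5125
f(x_4) = 1*5.5125^2 - 12*5.5125 + 1.06*|5.5125| = -29.9191


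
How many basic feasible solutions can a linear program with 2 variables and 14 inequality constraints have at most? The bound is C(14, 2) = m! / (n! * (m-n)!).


Each vertex corresponds to some choice of n active constraints out of m, so the number of vertices is at most C(m, n) = m! / (n!(m-n)!).
m = 14, n = 2
Numerator: 14 * 13
Denominator: 2! = 2
C(14, 2) = 91


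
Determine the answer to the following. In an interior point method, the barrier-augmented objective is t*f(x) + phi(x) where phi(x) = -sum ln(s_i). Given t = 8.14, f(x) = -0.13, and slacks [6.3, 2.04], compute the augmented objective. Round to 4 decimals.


Step 1: Compute log-barrier.
ln values: [1.8405, 0.7129]
phi = -(1.8405 + 0.7129) = -2.5535
Step 2: Compute augmented objective.
t*f(x) = 8.14*-0.13 = -1.0582
Total = -1.0582 - 2.5535 = -3.6117


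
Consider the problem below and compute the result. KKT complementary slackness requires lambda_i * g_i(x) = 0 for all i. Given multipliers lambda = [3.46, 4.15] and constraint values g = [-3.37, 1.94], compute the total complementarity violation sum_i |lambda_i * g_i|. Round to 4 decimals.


KKT complementary slackness check:
lambda_1 * g_1 = 3.46 * -3.37 = -11.6602
lambda_2 * g_2 = 4.15 * 1.94 = 8.051
Total violation = 11.6602 + 8.051 = 19.7112


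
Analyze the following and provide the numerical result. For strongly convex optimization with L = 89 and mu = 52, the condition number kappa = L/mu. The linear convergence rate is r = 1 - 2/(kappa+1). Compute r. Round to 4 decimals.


Step 1: Compute the condition number.
kappa = L/mu = 89/52 = 1.7115
Step 2: Compute the convergence rate.
r = 1 - 2/(kappa + 1) = 1 - 2*mu/(L + mu) = (L - mu)/(L + mu) = 37/141 = 0.2624


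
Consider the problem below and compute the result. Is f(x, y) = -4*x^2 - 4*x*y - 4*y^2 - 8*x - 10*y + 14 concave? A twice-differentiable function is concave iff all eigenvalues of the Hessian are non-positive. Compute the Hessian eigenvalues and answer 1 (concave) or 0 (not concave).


The Hessian of f(x,y) = -4*x^2 - 4*x*y - 4*y^2 - 8*x - 10*y + 14 is:
H = [[-8, -4], [-4, -8]]
Trace = -8 - 8 = -16
Determinant = -8*-8 - (-4)^2 = 48
Discriminant = (-16)^2 - 4*48 = 64.0
Eigenvalues: lambda_1 = -12.0, lambda_2 = -4.0
The function is concave.

1


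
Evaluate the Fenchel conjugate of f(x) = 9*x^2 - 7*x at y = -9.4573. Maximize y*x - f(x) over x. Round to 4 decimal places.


f*(y) = sup_x {y*x - a*x^2 - b*x} = sup_x {(y-b)*x - a*x^2}
FOC: (y - b) - 2a*x = 0 => x* = (y - b)/(2a)
x* = (-9.4573 + 7)/(2*9) = -0.1365
f*(-9.4573) = (y-b)^2/(4a) = (-9.4573 + 7)^2/(4*9)
= 6.0383/36 = 0.1677


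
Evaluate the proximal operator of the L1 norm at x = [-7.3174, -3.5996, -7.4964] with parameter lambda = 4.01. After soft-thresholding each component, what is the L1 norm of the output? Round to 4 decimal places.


Soft-thresholding with lambda = 4.01:
prox(-7.3174) = sign(-7.3174)*max(|-7.3174| - 4.01, 0) = -3.3074
prox(-3.5996) = sign(-3.5996)*max(|-3.5996| - 4.01, 0) = 0.0
prox(-7.4964) = sign(-7.4964)*max(|-7.4964| - 4.01, 0) = -3.4864
prox(x) = [-3.3074, 0.0, -3.4864]
||prox(x)||_1 = 3.3074 + 0.0 + 3.4864 = 6.7938
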